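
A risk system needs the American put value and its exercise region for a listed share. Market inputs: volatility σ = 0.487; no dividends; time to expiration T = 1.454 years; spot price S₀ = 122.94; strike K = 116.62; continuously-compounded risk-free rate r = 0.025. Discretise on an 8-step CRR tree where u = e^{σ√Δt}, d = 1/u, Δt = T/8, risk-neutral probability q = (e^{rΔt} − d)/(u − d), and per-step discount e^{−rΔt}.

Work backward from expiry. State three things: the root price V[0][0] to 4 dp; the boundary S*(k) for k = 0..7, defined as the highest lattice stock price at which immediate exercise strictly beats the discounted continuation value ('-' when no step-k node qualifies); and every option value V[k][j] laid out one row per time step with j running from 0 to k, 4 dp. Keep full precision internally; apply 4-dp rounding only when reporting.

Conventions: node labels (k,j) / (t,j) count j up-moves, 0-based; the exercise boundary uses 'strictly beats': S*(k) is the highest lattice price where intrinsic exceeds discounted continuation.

price = 22.4633
boundary = - - - - 53.5825 65.9463 53.5825 65.9463
tree:
22.4633
30.5689 13.1389
40.3540 19.3468 5.9573
51.4398 27.6969 9.7037 1.6038
63.0375 38.2897 15.4949 2.9789 0.0000
73.0833 50.6737 24.0830 5.5330 0.0000 0.0000
81.2457 63.0375 36.0071 10.2773 0.0000 0.0000 0.0000
87.8778 73.0833 50.6737 19.0893 0.0000 0.0000 0.0000 0.0000
93.2665 81.2457 63.0375 35.4570 0.0000 0.0000 0.0000 0.0000 0.0000

Δt=0.18175, u=1.23074, d=0.81252, q=0.45917, disc=e^(-rΔt)=0.99547
k=8 terminal: V=max(K-S,0) → 93.2665 81.2457 63.0375 35.4570 0.0000 0.0000 0.0000 0.0000 0.0000
k=7: j=0 S=28.7422 intr=87.8778 cont=87.3491 V=87.8778[EX]; j=1 S=43.5367 intr=73.0833 cont=72.5546 V=73.0833[EX]; j=2 S=65.9463 intr=50.6737 cont=50.1450 V=50.6737[EX]; j=3 S=99.8908 intr=16.7292 cont=19.0893 V=19.0893[hold]; j=4 S=151.3076 intr=0.0000 cont=0.0000 V=0.0000[hold]; j=5 S=229.1902 intr=0.0000 cont=0.0000 V=0.0000[hold]; j=6 S=347.1612 intr=0.0000 cont=0.0000 V=0.0000[hold]; j=7 S=525.8554 intr=0.0000 cont=0.0000 V=0.0000[hold]  S*(7)=65.9463
k=6: j=0 S=35.3743 intr=81.2457 cont=80.7170 V=81.2457[EX]; j=1 S=53.5825 intr=63.0375 cont=62.5088 V=63.0375[EX]; j=2 S=81.1630 intr=35.4570 cont=36.0071 V=36.0071[hold]; j=3 S=122.9400 intr=0.0000 cont=10.2773 V=10.2773[hold]; j=4 S=186.2209 intr=0.0000 cont=0.0000 V=0.0000[hold]; j=5 S=282.0743 intr=0.0000 cont=0.0000 V=0.0000[hold]; j=6 S=427.2664 intr=0.0000 cont=0.0000 V=0.0000[hold]  S*(6)=53.5825
k=5: j=0 S=43.5367 intr=73.0833 cont=72.5546 V=73.0833[EX]; j=1 S=65.9463 intr=50.6737 cont=50.3965 V=50.6737[EX]; j=2 S=99.8908 intr=16.7292 cont=24.0830 V=24.0830[hold]; j=3 S=151.3076 intr=0.0000 cont=5.5330 V=5.5330[hold]; j=4 S=229.1902 intr=0.0000 cont=0.0000 V=0.0000[hold]; j=5 S=347.1612 intr=0.0000 cont=0.0000 V=0.0000[hold]  S*(5)=65.9463
k=4: j=0 S=53.5825 intr=63.0375 cont=62.5088 V=63.0375[EX]; j=1 S=81.1630 intr=35.4570 cont=38.2897 V=38.2897[hold]; j=2 S=122.9400 intr=0.0000 cont=15.4949 V=15.4949[hold]; j=3 S=186.2209 intr=0.0000 cont=2.9789 V=2.9789[hold]; j=4 S=282.0743 intr=0.0000 cont=0.0000 V=0.0000[hold]  S*(4)=53.5825
k=3: j=0 S=65.9463 intr=50.6737 cont=51.4398 V=51.4398[hold]; j=1 S=99.8908 intr=16.7292 cont=27.6969 V=27.6969[hold]; j=2 S=151.3076 intr=0.0000 cont=9.7037 V=9.7037[hold]; j=3 S=229.1902 intr=0.0000 cont=1.6038 V=1.6038[hold]  S*(3)=-
k=2: j=0 S=81.1630 intr=35.4570 cont=40.3540 V=40.3540[hold]; j=1 S=122.9400 intr=0.0000 cont=19.3468 V=19.3468[hold]; j=2 S=186.2209 intr=0.0000 cont=5.9573 V=5.9573[hold]  S*(2)=-
k=1: j=0 S=99.8908 intr=16.7292 cont=30.5689 V=30.5689[hold]; j=1 S=151.3076 intr=0.0000 cont=13.1389 V=13.1389[hold]  S*(1)=-
k=0: j=0 S=122.9400 intr=0.0000 cont=22.4633 V=22.4633[hold]  S*(0)=-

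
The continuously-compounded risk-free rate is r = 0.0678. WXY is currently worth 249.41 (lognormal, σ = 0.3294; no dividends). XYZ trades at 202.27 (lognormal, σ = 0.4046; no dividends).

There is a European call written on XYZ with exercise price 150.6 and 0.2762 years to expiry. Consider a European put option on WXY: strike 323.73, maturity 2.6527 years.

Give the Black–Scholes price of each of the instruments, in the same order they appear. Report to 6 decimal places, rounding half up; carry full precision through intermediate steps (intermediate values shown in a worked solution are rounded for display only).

price(XYZ call K=150.6) = 55.598967
price(WXY put K=323.73) = 66.097616

[XYZ call K=150.6]
σ√T = 0.4046·√0.2762 = 0.212636
d₁ = (ln(S/K) + (r+σ²/2)T) / (σ√T) = (ln(202.27/150.6) + (0.0678+0.4046²/2)·0.2762) / 0.212636 = (0.294976 + 0.041333) / 0.212636 = 1.581618
d₂ = d₁ − σ√T = 1.581618 − 0.212636 = 1.368981
e^{−rT} = 0.981448
N(d₁) = 0.943132,  N(d₂) = 0.914497
price = S·N(d₁) − K·e^{−rT}·N(d₂) = 190.767226 − 135.168259 = 55.598967
[WXY put K=323.73]
σ√T = 0.3294·√2.6527 = 0.536497
d₁ = (ln(S/K) + (r+σ²/2)T) / (σ√T) = (ln(249.41/323.73) + (0.0678+0.3294²/2)·2.6527) / 0.536497 = (-0.260812 + 0.323768) / 0.536497 = 0.117347
d₂ = d₁ − σ√T = 0.117347 − 0.536497 = -0.419151
e^{−rT} = 0.835393
N(−d₁) = 0.453293,  N(−d₂) = 0.662447
price = K·e^{−rT}·N(−d₂) − S·N(−d₁) = 179.153356 − 113.055740 = 66.097616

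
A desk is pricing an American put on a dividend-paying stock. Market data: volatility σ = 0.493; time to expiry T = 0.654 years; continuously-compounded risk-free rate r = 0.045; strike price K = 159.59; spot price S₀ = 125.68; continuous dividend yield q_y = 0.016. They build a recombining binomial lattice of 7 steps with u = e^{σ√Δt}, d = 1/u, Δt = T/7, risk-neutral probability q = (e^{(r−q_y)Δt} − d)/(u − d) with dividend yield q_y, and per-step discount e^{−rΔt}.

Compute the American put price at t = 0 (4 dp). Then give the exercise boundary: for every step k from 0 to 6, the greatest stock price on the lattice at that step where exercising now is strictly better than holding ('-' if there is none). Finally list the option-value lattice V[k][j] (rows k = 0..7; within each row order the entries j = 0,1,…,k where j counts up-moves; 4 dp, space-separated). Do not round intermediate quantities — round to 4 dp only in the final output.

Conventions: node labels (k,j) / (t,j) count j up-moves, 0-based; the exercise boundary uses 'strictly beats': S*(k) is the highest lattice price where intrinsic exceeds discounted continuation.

price = 41.7958
boundary = - - 92.9775 79.9712 92.9775 108.0991 125.6800
tree:
41.7958
53.6582 28.8658
66.6125 39.6097 17.0746
79.6188 52.4552 25.5576 7.7136
90.8057 66.6125 37.0468 12.9010 1.9649
100.4277 79.6188 51.4909 21.1790 3.7327 0.0000
108.7037 90.8057 66.6125 33.9100 7.0907 0.0000 0.0000
115.8220 100.4277 79.6188 51.4909 13.4698 0.0000 0.0000 0.0000

params: Δt=0.09343 u=1.16264 d=0.86011 q=0.47137 e^(-rΔt)=0.99580
t_7 payoffs: 115.8220 100.4277 79.6188 51.4909 13.4698 0.0000 0.0000 0.0000
t_6: node(6,0) S=50.8863 payoff=108.7037 vs cont=108.1101 → 108.7037 [stop]  node(6,1) S=68.7843 payoff=90.8057 vs cont=90.2389 → 90.8057 [stop]  node(6,2) S=92.9775 payoff=66.6125 vs cont=66.0818 → 66.6125 [stop]  node(6,3) S=125.6800 payoff=33.9100 vs cont=33.4282 → 33.9100 [stop]  node(6,4) S=169.8848 payoff=0.0000 vs cont=7.0907 → 7.0907 [wait]  node(6,5) S=229.6376 payoff=0.0000 vs cont=0.0000 → 0.0000 [wait]  node(6,6) S=310.4069 payoff=0.0000 vs cont=0.0000 → 0.0000 [wait]  ⇒ S*(6)=125.6800
t_5: node(5,0) S=59.1623 payoff=100.4277 vs cont=99.8465 → 100.4277 [stop]  node(5,1) S=79.9712 payoff=79.6188 vs cont=79.0687 → 79.6188 [stop]  node(5,2) S=108.0991 payoff=51.4909 vs cont=50.9828 → 51.4909 [stop]  node(5,3) S=146.1202 payoff=13.4698 vs cont=21.1790 → 21.1790 [wait]  node(5,4) S=197.5144 payoff=0.0000 vs cont=3.7327 → 3.7327 [wait]  node(5,5) S=266.9852 payoff=0.0000 vs cont=0.0000 → 0.0000 [wait]  ⇒ S*(5)=108.0991
t_4: node(4,0) S=68.7843 payoff=90.8057 vs cont=90.2389 → 90.8057 [stop]  node(4,1) S=92.9775 payoff=66.6125 vs cont=66.0818 → 66.6125 [stop]  node(4,2) S=125.6800 payoff=33.9100 vs cont=37.0468 → 37.0468 [wait]  node(4,3) S=169.8848 payoff=0.0000 vs cont=12.9010 → 12.9010 [wait]  node(4,4) S=229.6376 payoff=0.0000 vs cont=1.9649 → 1.9649 [wait]  ⇒ S*(4)=92.9775
t_3: node(3,0) S=79.9712 payoff=79.6188 vs cont=79.0687 → 79.6188 [stop]  node(3,1) S=108.0991 payoff=51.4909 vs cont=52.4552 → 52.4552 [wait]  node(3,2) S=146.1202 payoff=13.4698 vs cont=25.5576 → 25.5576 [wait]  node(3,3) S=197.5144 payoff=0.0000 vs cont=7.7136 → 7.7136 [wait]  ⇒ S*(3)=79.9712
t_2: node(2,0) S=92.9775 payoff=66.6125 vs cont=66.5345 → 66.6125 [stop]  node(2,1) S=125.6800 payoff=33.9100 vs cont=39.6097 → 39.6097 [wait]  node(2,2) S=169.8848 payoff=0.0000 vs cont=17.0746 → 17.0746 [wait]  ⇒ S*(2)=92.9775
t_1: node(1,0) S=108.0991 payoff=51.4909 vs cont=53.6582 → 53.6582 [wait]  node(1,1) S=146.1202 payoff=13.4698 vs cont=28.8658 → 28.8658 [wait]  ⇒ S*(1)=-
t_0: node(0,0) S=125.6800 payoff=33.9100 vs cont=41.7958 → 41.7958 [wait]  ⇒ S*(0)=-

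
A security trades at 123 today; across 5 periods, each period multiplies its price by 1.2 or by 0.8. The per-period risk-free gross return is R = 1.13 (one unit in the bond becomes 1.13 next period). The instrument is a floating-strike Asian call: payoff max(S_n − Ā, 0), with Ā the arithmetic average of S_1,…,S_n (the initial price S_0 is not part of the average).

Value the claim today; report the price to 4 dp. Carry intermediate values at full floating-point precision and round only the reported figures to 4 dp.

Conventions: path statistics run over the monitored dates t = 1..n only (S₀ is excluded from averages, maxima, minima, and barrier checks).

Set p* = 0.8250 (from d < R < u); the path-dependent value is the discounted p*-expectation over all price paths.
Enumerate all 2^5 = 32 price paths (U = up ×1.2, D = down ×0.8); each path with k up-moves has probability p*^k·(1−p*)^(5−k).
DDDDD: Ā=66.1563, payoff=0.0000, prob=0.000164
UDDDD: Ā=99.2344, payoff=0.0000, prob=0.000774
DUDDD: Ā=89.3944, payoff=0.0000, prob=0.000774
UUDDD: Ā=134.0916, payoff=0.0000, prob=0.003648
DDUDD: Ā=81.5224, payoff=0.0000, prob=0.000774
UDUDD: Ā=122.2836, payoff=0.0000, prob=0.003648
DUUDD: Ā=112.4436, payoff=0.0000, prob=0.003648
UUUDD: Ā=168.6655, payoff=0.0000, prob=0.017196
DDDUD: Ā=75.2248, payoff=0.0000, prob=0.000774
UDDUD: Ā=112.8372, payoff=0.0000, prob=0.003648
DUDUD: Ā=102.9972, payoff=0.0000, prob=0.003648
UUDUD: Ā=154.4959, payoff=0.0000, prob=0.017196
DDUUD: Ā=95.1252, payoff=0.0000, prob=0.003648
UDUUD: Ā=142.6879, payoff=0.0000, prob=0.017196
DUUUD: Ā=132.8479, payoff=3.1803, prob=0.017196
UUUUD: Ā=199.2718, payoff=4.7704, prob=0.081069
DDDDU: Ā=70.1868, payoff=0.0000, prob=0.000774
UDDDU: Ā=105.2801, payoff=0.0000, prob=0.003648
DUDDU: Ā=95.4401, payoff=0.0000, prob=0.003648
UUDDU: Ā=143.1602, payoff=0.0000, prob=0.017196
DDUDU: Ā=87.5681, payoff=3.1173, prob=0.003648
UDUDU: Ā=131.3522, payoff=4.6760, prob=0.017196
DUUDU: Ā=121.5122, payoff=14.5160, prob=0.017196
UUUDU: Ā=182.2683, payoff=21.7740, prob=0.081069
DDDUU: Ā=81.2705, payoff=9.4149, prob=0.003648
UDDUU: Ā=121.9058, payoff=14.1224, prob=0.017196
DUDUU: Ā=112.0658, payoff=23.9624, prob=0.017196
UUDUU: Ā=168.0987, payoff=35.9436, prob=0.081069
DDUUU: Ā=104.1938, payoff=31.8344, prob=0.017196
UDUUU: Ā=156.2907, payoff=47.7516, prob=0.081069
DUUUU: Ā=146.4507, payoff=57.5916, prob=0.081069
UUUUU: Ā=219.6760, payoff=86.3873, prob=0.382182
Price = Σ prob·payoff / R^5 = 48.254303 / 1.842435 = 26.1905

price = 26.1905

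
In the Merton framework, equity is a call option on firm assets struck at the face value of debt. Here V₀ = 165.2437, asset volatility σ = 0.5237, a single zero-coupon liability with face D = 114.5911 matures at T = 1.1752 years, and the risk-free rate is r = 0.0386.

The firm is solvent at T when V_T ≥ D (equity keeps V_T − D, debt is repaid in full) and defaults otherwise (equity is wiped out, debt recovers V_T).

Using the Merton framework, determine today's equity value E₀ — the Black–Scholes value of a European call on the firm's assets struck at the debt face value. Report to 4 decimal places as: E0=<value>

E0=65.9601

With assets at 165.2437 and a single debt payment of 114.5911 at 1.1752 years:
d₁ = [ln(V₀/D) + (r + σ²/2)T] / (σ√T)
   = [ln(165.2437/114.5911) + (0.0386 + 0.5·0.5237²)·1.1752] / (0.5237·√1.1752)
   = [0.366051 + 0.206519] / 0.567726 = 1.008533
d₂ = d₁ − σ√T = 1.008533 − 0.567726 = 0.440808
N(d₁) = 0.843401,  N(d₂) = 0.670324,  e^(−rT) = 0.955651
E₀ = V₀·N(d₁) − D·e^(−rT)·N(d₂)
   = 165.2437·0.843401 − 114.5911·0.955651·0.670324 = 65.960110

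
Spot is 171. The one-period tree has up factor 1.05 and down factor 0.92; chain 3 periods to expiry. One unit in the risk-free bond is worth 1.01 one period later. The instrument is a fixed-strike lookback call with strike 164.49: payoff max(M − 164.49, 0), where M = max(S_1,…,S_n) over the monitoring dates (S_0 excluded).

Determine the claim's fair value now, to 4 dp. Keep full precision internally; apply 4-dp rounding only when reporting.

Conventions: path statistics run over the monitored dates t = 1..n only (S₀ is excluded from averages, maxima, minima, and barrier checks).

With p* = (R−d)/(u−d) = 0.6923, sum probability × payoff across the paths and divide by R^3.
Enumerate all 2^3 = 8 price paths (U = up ×1.05, D = down ×0.92); each path with k up-moves has probability p*^k·(1−p*)^(3−k).
DDD: M=157.3200, payoff=0.0000, prob=0.029131
UDD: M=179.5500, payoff=15.0600, prob=0.065544
DUD: M=165.1860, payoff=0.6960, prob=0.065544
UUD: M=188.5275, payoff=24.0375, prob=0.147474
DDU: M=157.3200, payoff=0.0000, prob=0.065544
UDU: M=179.5500, payoff=15.0600, prob=0.147474
DUU: M=173.4453, payoff=8.9553, prob=0.147474
UUU: M=197.9539, payoff=33.4639, prob=0.331816
Price = Σ prob·payoff / R^3 = 19.223093 / 1.030301 = 18.6577

price = 18.6577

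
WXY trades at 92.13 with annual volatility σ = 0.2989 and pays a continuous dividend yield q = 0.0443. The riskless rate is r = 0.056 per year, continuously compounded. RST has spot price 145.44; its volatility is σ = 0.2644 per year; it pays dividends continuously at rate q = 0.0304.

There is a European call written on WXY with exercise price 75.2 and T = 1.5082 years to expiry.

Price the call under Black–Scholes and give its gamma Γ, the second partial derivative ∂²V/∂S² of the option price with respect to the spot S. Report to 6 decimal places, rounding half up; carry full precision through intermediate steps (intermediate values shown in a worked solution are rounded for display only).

σ√T = 0.2989·√1.5082 = 0.367075
d₁ = (ln(S/K) + (r−q+σ²/2)T) / (σ√T) = (ln(92.13/75.2) + (0.056−0.0443+0.2989²/2)·1.5082) / 0.367075 = (0.203049 + 0.085018) / 0.367075 = 0.784764
d₂ = d₁ − σ√T = 0.784764 − 0.367075 = 0.417688
e^{−rT} = 0.919009
e^{−qT} = 0.935370
N(d₁) = 0.783704,  N(d₂) = 0.661912
Call price V = S·e^{−qT}·N(d₁) − K·e^{−rT}·N(d₂) = 67.536178 − 45.744432 = 21.791746
φ(d₁) = (1/√(2π))·e^{−d₁²/2} = 0.293210
Γ = e^{−qT}·φ(d₁) / (S·σ·√T) = 0.008110

price = 21.791746
Γ = 0.008110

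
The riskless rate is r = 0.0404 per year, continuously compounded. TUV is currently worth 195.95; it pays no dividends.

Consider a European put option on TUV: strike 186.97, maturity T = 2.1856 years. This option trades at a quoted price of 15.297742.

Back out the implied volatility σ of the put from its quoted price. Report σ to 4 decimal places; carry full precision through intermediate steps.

At σ = 0.2401 the Black–Scholes value reproduces the quote:
σ√T = 0.2401·√2.1856 = 0.354958
d₁ = (ln(S/K) + (r+σ²/2)T) / (σ√T) = (ln(195.95/186.97) + (0.0404+0.2401²/2)·2.1856) / 0.354958 = (0.046911 + 0.151296) / 0.354958 = 0.558396
d₂ = d₁ − σ√T = 0.558396 − 0.354958 = 0.203437
e^{−rT} = 0.915488
N(−d₁) = 0.288287,  N(−d₂) = 0.419397
V = K·e^{−rT}·N(−d₂) − S·N(−d₁) = 71.787587 − 56.489845 = 15.297742 (matching the quote); vega is positive throughout, so no other σ reproduces this price

sigma = 0.2401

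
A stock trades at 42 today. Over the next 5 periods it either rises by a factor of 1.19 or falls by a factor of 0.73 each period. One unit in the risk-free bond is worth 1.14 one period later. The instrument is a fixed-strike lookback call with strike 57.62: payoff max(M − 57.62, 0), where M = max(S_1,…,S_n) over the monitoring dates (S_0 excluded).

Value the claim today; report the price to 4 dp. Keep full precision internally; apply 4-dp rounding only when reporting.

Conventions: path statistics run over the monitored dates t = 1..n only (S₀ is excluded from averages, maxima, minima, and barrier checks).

price = 14.3514

Under the martingale measure an up-move has probability p* = 0.8913; value the claim as the probability-weighted average of per-path payoffs, discounted 5 periods at R = 1.14.
Enumerate all 2^5 = 32 price paths (U = up ×1.19, D = down ×0.73); each path with k up-moves has probability p*^k·(1−p*)^(5−k).
DDDDD: M=30.6600, payoff=0.0000, prob=0.000015
UDDDD: M=49.9800, payoff=0.0000, prob=0.000124
DUDDD: M=36.4854, payoff=0.0000, prob=0.000124
UUDDD: M=59.4762, payoff=1.8562, prob=0.001020
DDUDD: M=30.6600, payoff=0.0000, prob=0.000124
UDUDD: M=49.9800, payoff=0.0000, prob=0.001020
DUUDD: M=43.4176, payoff=0.0000, prob=0.001020
UUUDD: M=70.7767, payoff=13.1567, prob=0.008366
DDDUD: M=30.6600, payoff=0.0000, prob=0.000124
UDDUD: M=49.9800, payoff=0.0000, prob=0.001020
DUDUD: M=36.4854, payoff=0.0000, prob=0.001020
UUDUD: M=59.4762, payoff=1.8562, prob=0.008366
DDUUD: M=31.6949, payoff=0.0000, prob=0.001020
UDUUD: M=51.6670, payoff=0.0000, prob=0.008366
DUUUD: M=51.6670, payoff=0.0000, prob=0.008366
UUUUD: M=84.2242, payoff=26.6042, prob=0.068599
DDDDU: M=30.6600, payoff=0.0000, prob=0.000124
UDDDU: M=49.9800, payoff=0.0000, prob=0.001020
DUDDU: M=36.4854, payoff=0.0000, prob=0.001020
UUDDU: M=59.4762, payoff=1.8562, prob=0.008366
DDUDU: M=30.6600, payoff=0.0000, prob=0.001020
UDUDU: M=49.9800, payoff=0.0000, prob=0.008366
DUUDU: M=43.4176, payoff=0.0000, prob=0.008366
UUUDU: M=70.7767, payoff=13.1567, prob=0.068599
DDDUU: M=30.6600, payoff=0.0000, prob=0.001020
UDDUU: M=49.9800, payoff=0.0000, prob=0.008366
DUDUU: M=37.7169, payoff=0.0000, prob=0.008366
UUDUU: M=61.4837, payoff=3.8637, prob=0.068599
DDUUU: M=37.7169, payoff=0.0000, prob=0.008366
UDUUU: M=61.4837, payoff=3.8637, prob=0.068599
DUUUU: M=61.4837, payoff=3.8637, prob=0.068599
UUUUU: M=100.2269, payoff=42.6069, prob=0.562510
Price = Σ prob·payoff / R^5 = 27.632475 / 1.925415 = 14.3514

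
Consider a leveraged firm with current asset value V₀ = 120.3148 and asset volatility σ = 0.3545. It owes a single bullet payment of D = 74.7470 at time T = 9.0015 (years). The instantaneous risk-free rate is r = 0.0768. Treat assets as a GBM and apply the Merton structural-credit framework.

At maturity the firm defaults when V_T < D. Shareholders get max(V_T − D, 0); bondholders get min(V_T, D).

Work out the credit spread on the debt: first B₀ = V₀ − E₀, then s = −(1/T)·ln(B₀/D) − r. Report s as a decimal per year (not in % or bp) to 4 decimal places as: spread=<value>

spread=0.0142

Equity is a call on the firm's assets struck at D = 74.7470:
d₁ = [ln(V₀/D) + (r + σ²/2)T] / (σ√T)
   = [ln(120.3148/74.7470) + (0.0768 + 0.5·0.3545²)·9.0015] / (0.3545·√9.0015)
   = [0.476003 + 1.256926] / 1.063589 = 1.629322
d₂ = d₁ − σ√T = 1.629322 − 1.063589 = 0.565733
N(d₁) = 0.948378,  N(d₂) = 0.714212,  e^(−rT) = 0.500917
E₀ = V₀·N(d₁) − D·e^(−rT)·N(d₂)
   = 120.3148·0.948378 − 74.7470·0.500917·0.714212 = 87.362292
B₀ = V₀ − E₀ = 120.3148 − 87.362292 = 32.952508
spread = −(1/T)·ln(B₀/D) − r = −(1/9.0015)·ln(32.952508/74.7470) − 0.0768 = 0.01418947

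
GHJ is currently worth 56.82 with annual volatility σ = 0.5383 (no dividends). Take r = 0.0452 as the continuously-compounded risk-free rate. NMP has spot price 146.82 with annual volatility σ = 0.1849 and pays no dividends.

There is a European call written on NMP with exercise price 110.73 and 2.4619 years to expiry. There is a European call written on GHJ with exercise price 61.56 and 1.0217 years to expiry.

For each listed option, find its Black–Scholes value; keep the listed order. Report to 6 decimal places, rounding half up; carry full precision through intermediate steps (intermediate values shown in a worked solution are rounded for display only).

price(NMP call K=110.73) = 49.153161
price(GHJ call K=61.56) = 11.436302

[NMP call K=110.73]
σ√T = 0.1849·√2.4619 = 0.290116
d₁ = (ln(S/K) + (r+σ²/2)T) / (σ√T) = (ln(146.82/110.73) + (0.0452+0.1849²/2)·2.4619) / 0.290116 = (0.282113 + 0.153362) / 0.290116 = 1.501033
d₂ = d₁ − σ√T = 1.501033 − 0.290116 = 1.210917
e^{−rT} = 0.894690
N(d₁) = 0.933326,  N(d₂) = 0.887036
price = S·N(d₁) − K·e^{−rT}·N(d₂) = 137.030997 − 87.877835 = 49.153161
[GHJ call K=61.56]
σ√T = 0.5383·√1.0217 = 0.544109
d₁ = (ln(S/K) + (r+σ²/2)T) / (σ√T) = (ln(56.82/61.56) + (0.0452+0.5383²/2)·1.0217) / 0.544109 = (-0.080124 + 0.194208) / 0.544109 = 0.209672
d₂ = d₁ − σ√T = 0.209672 − 0.544109 = -0.334437
e^{−rT} = 0.954869
N(d₁) = 0.583038,  N(d₂) = 0.369025
price = S·N(d₁) − K·e^{−rT}·N(d₂) = 33.128222 − 21.691920 = 11.436302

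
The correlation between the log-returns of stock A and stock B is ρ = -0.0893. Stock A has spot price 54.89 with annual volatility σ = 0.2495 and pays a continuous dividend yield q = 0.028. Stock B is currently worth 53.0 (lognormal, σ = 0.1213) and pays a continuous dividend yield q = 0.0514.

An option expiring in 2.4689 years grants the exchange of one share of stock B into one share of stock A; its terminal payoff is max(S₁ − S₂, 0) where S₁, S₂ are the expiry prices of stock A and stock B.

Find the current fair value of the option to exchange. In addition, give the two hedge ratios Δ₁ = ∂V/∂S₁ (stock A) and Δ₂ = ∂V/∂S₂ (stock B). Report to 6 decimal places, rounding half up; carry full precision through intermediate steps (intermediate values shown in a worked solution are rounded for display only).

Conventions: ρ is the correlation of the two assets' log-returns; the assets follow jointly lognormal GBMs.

σ_eff = √(σ₁² + σ₂² − 2ρσ₁σ₂) = √(0.2495² + 0.1213² − 2·-0.0893·0.2495·0.1213) = 0.287000
d₁ = (ln(S₁/S₂) + (q₂ − q₁ + σ_eff²/2)T) / (σ_eff√T) = (ln(54.89/53.0) + (0.0514 − 0.028 + 0.041185)·2.4689) / 0.450956 = 0.431289
d₂ = d₁ − σ_eff√T = 0.431289 − 0.450956 = -0.019667
N(d₁) = 0.666871,  N(d₂) = 0.492154
V = S₁·e^{−q₁T}·N(d₁) − S₂·e^{−q₂T}·N(d₂) = 34.159575 − 22.975482 = 11.184093
Key observation: the rate r is irrelevant here: denominating values in stock B turns the exchange into a ratio option on S₁/S₂, and discounting at r drops out.
Δ₁ = e^{−q₁T}·N(d₁) = 0.622328;  Δ₂ = −e^{−q₂T}·N(d₂) = -0.433500

exchange price = 11.184093
Δ1 = 0.622328
Δ2 = -0.433500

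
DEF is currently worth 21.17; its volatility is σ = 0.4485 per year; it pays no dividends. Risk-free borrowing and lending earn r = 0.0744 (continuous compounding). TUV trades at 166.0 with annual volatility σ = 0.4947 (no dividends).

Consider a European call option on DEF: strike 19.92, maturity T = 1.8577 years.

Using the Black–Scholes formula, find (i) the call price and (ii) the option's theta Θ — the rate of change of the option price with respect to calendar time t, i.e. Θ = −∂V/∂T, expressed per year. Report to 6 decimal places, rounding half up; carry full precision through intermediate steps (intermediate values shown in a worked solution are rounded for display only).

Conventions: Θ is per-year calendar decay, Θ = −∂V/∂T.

price = 6.770018
Θ = -1.794169

σ√T = 0.4485·√1.8577 = 0.611294
d₁ = (ln(S/K) + (r+σ²/2)T) / (σ√T) = (ln(21.17/19.92) + (0.0744+0.4485²/2)·1.8577) / 0.611294 = (0.060861 + 0.325053) / 0.611294 = 0.631307
d₂ = d₁ − σ√T = 0.631307 − 0.611294 = 0.020012
e^{−rT} = 0.870913
N(d₁) = 0.736080,  N(d₂) = 0.507983
Call price V = S·N(d₁) − K·e^{−rT}·N(d₂) = 15.582812 − 8.812794 = 6.770018
φ(d₁) = (1/√(2π))·e^{−d₁²/2} = 0.326864
Θ = −S·φ(d₁)·σ/(2√T) − r·K·e^{−rT}·N(d₂) = −1.138497 − 0.655672 = -1.794169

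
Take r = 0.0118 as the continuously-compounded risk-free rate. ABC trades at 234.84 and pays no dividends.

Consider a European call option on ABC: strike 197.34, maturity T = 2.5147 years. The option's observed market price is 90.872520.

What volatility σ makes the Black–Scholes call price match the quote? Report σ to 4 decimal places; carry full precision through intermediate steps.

At σ = 0.5124 the Black–Scholes value reproduces the quote:
σ√T = 0.5124·√2.5147 = 0.812554
d₁ = (ln(S/K) + (r+σ²/2)T) / (σ√T) = (ln(234.84/197.34) + (0.0118+0.5124²/2)·2.5147) / 0.812554 = (0.173976 + 0.359795) / 0.812554 = 0.656906
d₂ = d₁ − σ√T = 0.656906 − 0.812554 = -0.155648
e^{−rT} = 0.970762
N(d₁) = 0.744379,  N(d₂) = 0.438155
V = S·N(d₁) − K·e^{−rT}·N(d₂) = 174.810054 − 83.937535 = 90.872520 (matching the quote); vega is positive throughout, so no other σ reproduces this price

sigma = 0.5124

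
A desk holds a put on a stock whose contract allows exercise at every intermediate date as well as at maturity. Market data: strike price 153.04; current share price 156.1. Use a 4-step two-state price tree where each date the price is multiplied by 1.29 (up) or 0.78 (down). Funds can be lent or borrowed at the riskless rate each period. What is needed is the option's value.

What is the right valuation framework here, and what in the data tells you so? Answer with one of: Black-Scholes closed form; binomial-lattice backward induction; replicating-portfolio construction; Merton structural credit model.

Key observation: the exercise right at every one of the 4 steps is what matters: each node needs max(153.04 − S, continuation), which only the stepwise tree valuation starting from spot 156.1 delivers.

framework: binomial-lattice backward induction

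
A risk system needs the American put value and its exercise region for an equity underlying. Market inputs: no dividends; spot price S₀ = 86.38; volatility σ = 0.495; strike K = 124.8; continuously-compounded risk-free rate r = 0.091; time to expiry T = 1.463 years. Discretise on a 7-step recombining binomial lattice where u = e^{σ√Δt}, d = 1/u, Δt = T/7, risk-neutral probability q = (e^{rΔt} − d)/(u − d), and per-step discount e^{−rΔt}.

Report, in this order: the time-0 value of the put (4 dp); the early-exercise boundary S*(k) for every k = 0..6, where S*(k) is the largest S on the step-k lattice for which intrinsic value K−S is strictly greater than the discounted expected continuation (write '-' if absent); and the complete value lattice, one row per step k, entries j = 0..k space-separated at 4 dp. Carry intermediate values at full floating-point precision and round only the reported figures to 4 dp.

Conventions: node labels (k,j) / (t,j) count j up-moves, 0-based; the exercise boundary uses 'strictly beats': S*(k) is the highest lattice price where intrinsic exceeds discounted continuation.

price = 41.9148
boundary = - 68.8864 54.9357 68.8864 54.9357 68.8864 86.3800
tree:
41.9148
55.9136 28.7505
69.8643 40.8037 17.1257
80.9898 55.9136 26.4190 7.9634
89.8622 69.8643 39.3410 13.7821 2.1177
96.9378 80.9898 55.9136 23.3500 4.1969 0.0000
102.5804 89.8622 69.8643 38.4200 8.3175 0.0000 0.0000
107.0803 96.9378 80.9898 55.9136 16.4840 0.0000 0.0000 0.0000

Δt=0.20900  u=1.25395  d=0.79748  q=0.48573  discount=0.98116
step 7 (expiry): payoffs max(K−S,0) = 107.0803 96.9378 80.9898 55.9136 16.4840 0.0000 0.0000 0.0000
step 6: (k=6,j=0): S=22.2196, K−S=102.5804, hold=100.2292 ⇒ V=102.5804 exercise | (k=6,j=1): S=34.9378, K−S=89.8622, hold=87.5111 ⇒ V=89.8622 exercise | (k=6,j=2): S=54.9357, K−S=69.8643, hold=67.5132 ⇒ V=69.8643 exercise | (k=6,j=3): S=86.3800, K−S=38.4200, hold=36.0689 ⇒ V=38.4200 exercise | (k=6,j=4): S=135.8226, K−S=0.0000, hold=8.3175 ⇒ V=8.3175 continue | (k=6,j=5): S=213.5654, K−S=0.0000, hold=0.0000 ⇒ V=0.0000 continue | (k=6,j=6): S=335.8071, K−S=0.0000, hold=0.0000 ⇒ V=0.0000 continue  boundary S*=86.3800
step 5: (k=5,j=0): S=27.8622, K−S=96.9378, hold=94.5866 ⇒ V=96.9378 exercise | (k=5,j=1): S=43.8102, K−S=80.9898, hold=78.6387 ⇒ V=80.9898 exercise | (k=5,j=2): S=68.8864, K−S=55.9136, hold=53.5624 ⇒ V=55.9136 exercise | (k=5,j=3): S=108.3160, K−S=16.4840, hold=23.3500 ⇒ V=23.3500 continue | (k=5,j=4): S=170.3145, K−S=0.0000, hold=4.1969 ⇒ V=4.1969 continue | (k=5,j=5): S=267.7999, K−S=0.0000, hold=0.0000 ⇒ V=0.0000 continue  boundary S*=68.8864
step 4: (k=4,j=0): S=34.9378, K−S=89.8622, hold=87.5111 ⇒ V=89.8622 exercise | (k=4,j=1): S=54.9357, K−S=69.8643, hold=67.5132 ⇒ V=69.8643 exercise | (k=4,j=2): S=86.3800, K−S=38.4200, hold=39.3410 ⇒ V=39.3410 continue | (k=4,j=3): S=135.8226, K−S=0.0000, hold=13.7821 ⇒ V=13.7821 continue | (k=4,j=4): S=213.5654, K−S=0.0000, hold=2.1177 ⇒ V=2.1177 continue  boundary S*=54.9357
step 3: (k=3,j=0): S=43.8102, K−S=80.9898, hold=78.6387 ⇒ V=80.9898 exercise | (k=3,j=1): S=68.8864, K−S=55.9136, hold=54.0014 ⇒ V=55.9136 exercise | (k=3,j=2): S=108.3160, K−S=16.4840, hold=26.4190 ⇒ V=26.4190 continue | (k=3,j=3): S=170.3145, K−S=0.0000, hold=7.9634 ⇒ V=7.9634 continue  boundary S*=68.8864
step 2: (k=2,j=0): S=54.9357, K−S=69.8643, hold=67.5132 ⇒ V=69.8643 exercise | (k=2,j=1): S=86.3800, K−S=38.4200, hold=40.8037 ⇒ V=40.8037 continue | (k=2,j=2): S=135.8226, K−S=0.0000, hold=17.1257 ⇒ V=17.1257 continue  boundary S*=54.9357
step 1: (k=1,j=0): S=68.8864, K−S=55.9136, hold=54.6984 ⇒ V=55.9136 exercise | (k=1,j=1): S=108.3160, K−S=16.4840, hold=28.7505 ⇒ V=28.7505 continue  boundary S*=68.8864
step 0: (k=0,j=0): S=86.3800, K−S=38.4200, hold=41.9148 ⇒ V=41.9148 continue  boundary S*=-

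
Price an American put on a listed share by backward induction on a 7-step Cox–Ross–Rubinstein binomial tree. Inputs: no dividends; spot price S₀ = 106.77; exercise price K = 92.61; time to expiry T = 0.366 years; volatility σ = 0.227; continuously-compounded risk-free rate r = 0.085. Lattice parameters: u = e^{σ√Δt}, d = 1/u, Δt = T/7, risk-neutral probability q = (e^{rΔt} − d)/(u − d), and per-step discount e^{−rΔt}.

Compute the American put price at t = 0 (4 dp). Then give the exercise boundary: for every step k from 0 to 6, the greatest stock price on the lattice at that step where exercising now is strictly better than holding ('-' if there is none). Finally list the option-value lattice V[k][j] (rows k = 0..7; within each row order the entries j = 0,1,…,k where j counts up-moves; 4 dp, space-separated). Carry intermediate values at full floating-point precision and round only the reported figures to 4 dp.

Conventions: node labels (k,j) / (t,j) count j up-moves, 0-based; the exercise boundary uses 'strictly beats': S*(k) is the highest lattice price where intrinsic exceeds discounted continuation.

Δt=0.05229, u=1.05328, d=0.94942, q=0.52991, disc=e^(-rΔt)=0.99557
k=7 terminal: V=max(K-S,0) → 18.3676 10.2461 1.2362 0.0000 0.0000 0.0000 0.0000 0.0000
k=6: j=0 S=78.1978 intr=14.4122 cont=14.0016 V=14.4122[EX]; j=1 S=86.7520 intr=5.8580 cont=5.4474 V=5.8580[EX]; j=2 S=96.2419 intr=0.0000 cont=0.5785 V=0.5785[hold]; j=3 S=106.7700 intr=0.0000 cont=0.0000 V=0.0000[hold]; j=4 S=118.4498 intr=0.0000 cont=0.0000 V=0.0000[hold]; j=5 S=131.4072 intr=0.0000 cont=0.0000 V=0.0000[hold]; j=6 S=145.7821 intr=0.0000 cont=0.0000 V=0.0000[hold]  S*(6)=86.7520
k=5: j=0 S=82.3639 intr=10.2461 cont=9.8354 V=10.2461[EX]; j=1 S=91.3738 intr=1.2362 cont=3.0468 V=3.0468[hold]; j=2 S=101.3694 intr=0.0000 cont=0.2708 V=0.2708[hold]; j=3 S=112.4584 intr=0.0000 cont=0.0000 V=0.0000[hold]; j=4 S=124.7604 intr=0.0000 cont=0.0000 V=0.0000[hold]; j=5 S=138.4081 intr=0.0000 cont=0.0000 V=0.0000[hold]  S*(5)=82.3639
k=4: j=0 S=86.7520 intr=5.8580 cont=6.4026 V=6.4026[hold]; j=1 S=96.2419 intr=0.0000 cont=1.5687 V=1.5687[hold]; j=2 S=106.7700 intr=0.0000 cont=0.1267 V=0.1267[hold]; j=3 S=118.4498 intr=0.0000 cont=0.0000 V=0.0000[hold]; j=4 S=131.4072 intr=0.0000 cont=0.0000 V=0.0000[hold]  S*(4)=-
k=3: j=0 S=91.3738 intr=1.2362 cont=3.8240 V=3.8240[hold]; j=1 S=101.3694 intr=0.0000 cont=0.8010 V=0.8010[hold]; j=2 S=112.4584 intr=0.0000 cont=0.0593 V=0.0593[hold]; j=3 S=124.7604 intr=0.0000 cont=0.0000 V=0.0000[hold]  S*(3)=-
k=2: j=0 S=96.2419 intr=0.0000 cont=2.2122 V=2.2122[hold]; j=1 S=106.7700 intr=0.0000 cont=0.4062 V=0.4062[hold]; j=2 S=118.4498 intr=0.0000 cont=0.0278 V=0.0278[hold]  S*(2)=-
k=1: j=0 S=101.3694 intr=0.0000 cont=1.2496 V=1.2496[hold]; j=1 S=112.4584 intr=0.0000 cont=0.2047 V=0.2047[hold]  S*(1)=-
k=0: j=0 S=106.7700 intr=0.0000 cont=0.6928 V=0.6928[hold]  S*(0)=-

price = 0.6928
boundary = - - - - - 82.3639 86.7520
tree:
0.6928
1.2496 0.2047
2.2122 0.4062 0.0278
3.8240 0.8010 0.0593 0.0000
6.4026 1.5687 0.1267 0.0000 0.0000
10.2461 3.0468 0.2708 0.0000 0.0000 0.0000
14.4122 5.8580 0.5785 0.0000 0.0000 0.0000 0.0000
18.3676 10.2461 1.2362 0.0000 0.0000 0.0000 0.0000 0.0000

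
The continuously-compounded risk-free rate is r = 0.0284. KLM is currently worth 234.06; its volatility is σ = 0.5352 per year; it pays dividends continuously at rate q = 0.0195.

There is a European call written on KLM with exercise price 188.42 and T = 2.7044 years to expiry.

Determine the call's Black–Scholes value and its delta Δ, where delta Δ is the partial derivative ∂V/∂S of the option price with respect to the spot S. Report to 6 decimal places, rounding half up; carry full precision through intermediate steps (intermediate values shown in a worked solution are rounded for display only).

σ√T = 0.5352·√2.7044 = 0.880140
d₁ = (ln(S/K) + (r−q+σ²/2)T) / (σ√T) = (ln(234.06/188.42) + (0.0284−0.0195+0.5352²/2)·2.7044) / 0.880140 = (0.216904 + 0.411392) / 0.880140 = 0.713859
d₂ = d₁ − σ√T = 0.713859 − 0.880140 = -0.166280
e^{−rT} = 0.926070
e^{−qT} = 0.948631
N(d₁) = 0.762343,  N(d₂) = 0.433968
Call price V = S·e^{−qT}·N(d₁) − K·e^{−rT}·N(d₂) = 169.267948 − 75.723205 = 93.544743
Δ = e^{−qT}·N(d₁) = 0.723182

price = 93.544743
Δ = 0.723182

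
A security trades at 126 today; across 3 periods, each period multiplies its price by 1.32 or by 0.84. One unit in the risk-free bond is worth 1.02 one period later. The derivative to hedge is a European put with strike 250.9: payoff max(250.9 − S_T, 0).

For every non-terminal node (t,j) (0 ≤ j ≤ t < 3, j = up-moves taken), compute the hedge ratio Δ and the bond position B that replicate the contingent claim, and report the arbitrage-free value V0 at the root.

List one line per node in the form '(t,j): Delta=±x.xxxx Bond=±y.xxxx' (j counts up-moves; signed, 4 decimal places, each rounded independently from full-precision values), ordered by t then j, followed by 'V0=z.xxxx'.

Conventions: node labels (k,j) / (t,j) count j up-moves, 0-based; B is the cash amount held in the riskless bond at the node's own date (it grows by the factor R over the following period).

(0,0): Delta=-0.9131 Bond=227.4087
(1,0): Delta=-1.0000 Bond=241.1572
(1,1): Delta=-0.8209 Bond=216.6230
(2,0): Delta=-1.0000 Bond=245.9804
(2,1): Delta=-1.0000 Bond=245.9804
(2,2): Delta=-0.6309 Bond=179.2471
V0=112.3615

Since d<R<u, set p* = (R−d)/(u−d) = 0.3750; price each node as the discounted p*-expectation of its children.
Payoffs at expiry: V(3,0)=176.2193, V(3,1)=133.5446, V(3,2)=66.4844, V(3,3)=0.0000
(2,0): S=88.9056. Δ = (V_up−V_dn)/(S_up−S_dn) = (133.5446−176.2193)/(117.3554−74.6807) = -1.0000. V = [p*·133.5446 + (1−p*)·176.2193]/1.02 = 157.0748. B = V − Δ·S = 245.9804.
(2,1): S=139.7088. Δ = (V_up−V_dn)/(S_up−S_dn) = (66.4844−133.5446)/(184.4156−117.3554) = -1.0000. V = [p*·66.4844 + (1−p*)·133.5446]/1.02 = 106.2716. B = V − Δ·S = 245.9804.
(2,2): S=219.5424. Δ = (V_up−V_dn)/(S_up−S_dn) = (0.0000−66.4844)/(289.7960−184.4156) = -0.6309. V = [p*·0.0000 + (1−p*)·66.4844]/1.02 = 40.7380. B = V − Δ·S = 179.2471.
(1,0): S=105.8400. Δ = (V_up−V_dn)/(S_up−S_dn) = (106.2716−157.0748)/(139.7088−88.9056) = -1.0000. V = [p*·106.2716 + (1−p*)·157.0748]/1.02 = 135.3172. B = V − Δ·S = 241.1572.
(1,1): S=166.3200. Δ = (V_up−V_dn)/(S_up−S_dn) = (40.7380−106.2716)/(219.5424−139.7088) = -0.8209. V = [p*·40.7380 + (1−p*)·106.2716]/1.02 = 80.0946. B = V − Δ·S = 216.6230.
(0,0): S=126.0000. Δ = (V_up−V_dn)/(S_up−S_dn) = (80.0946−135.3172)/(166.3200−105.8400) = -0.9131. V = [p*·80.0946 + (1−p*)·135.3172]/1.02 = 112.3615. B = V − Δ·S = 227.4087.
Sanity check at the root: Δ(0,0)·S0 + B(0,0) reproduces V0 = 112.3615.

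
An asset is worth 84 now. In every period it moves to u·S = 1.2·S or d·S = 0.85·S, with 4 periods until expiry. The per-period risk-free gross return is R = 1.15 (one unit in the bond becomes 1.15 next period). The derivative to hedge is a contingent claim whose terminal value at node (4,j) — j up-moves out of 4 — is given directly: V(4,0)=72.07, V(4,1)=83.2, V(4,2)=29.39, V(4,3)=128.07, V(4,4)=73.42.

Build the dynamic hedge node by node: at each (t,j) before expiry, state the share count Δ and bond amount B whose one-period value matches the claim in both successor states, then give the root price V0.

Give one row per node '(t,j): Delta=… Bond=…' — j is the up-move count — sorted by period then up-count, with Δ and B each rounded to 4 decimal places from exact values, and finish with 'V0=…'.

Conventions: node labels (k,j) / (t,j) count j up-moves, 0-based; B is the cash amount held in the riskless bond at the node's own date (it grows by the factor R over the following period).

(0,0): Delta=-0.1372 Bond=62.5388
(1,0): Delta=1.8018 Bond=-66.5271
(1,1): Delta=-0.3661 Bond=94.9941
(2,0): Delta=-1.8230 Bond=143.4867
(2,1): Delta=2.2298 Bond=-113.1717
(2,2): Delta=-0.6726 Bond=146.3124
(3,0): Delta=0.6164 Bond=39.1652
(3,1): Delta=-2.1110 Bond=185.9839
(3,2): Delta=2.7422 Bond=-182.8360
(3,3): Delta=-1.0757 Bond=226.7752
V0=51.0129

The replicating-portfolio and risk-neutral prices coincide; use p* = (1.15−0.85)/(1.2−0.85) = 0.8571 for the latter.
At maturity the claim pays: V(4,0)=72.0700, V(4,1)=83.2000, V(4,2)=29.3900, V(4,3)=128.0700, V(4,4)=73.4200
(3,0): S=51.5865. Δ = (V_up−V_dn)/(S_up−S_dn) = (83.2000−72.0700)/(61.9038−43.8485) = 0.6164. V = [p*·83.2000 + (1−p*)·72.0700]/1.15 = 70.9652. B = V − Δ·S = 39.1652.
(3,1): S=72.8280. Δ = (V_up−V_dn)/(S_up−S_dn) = (29.3900−83.2000)/(87.3936−61.9038) = -2.1110. V = [p*·29.3900 + (1−p*)·83.2000]/1.15 = 32.2410. B = V − Δ·S = 185.9839.
(3,2): S=102.8160. Δ = (V_up−V_dn)/(S_up−S_dn) = (128.0700−29.3900)/(123.3792−87.3936) = 2.7422. V = [p*·128.0700 + (1−p*)·29.3900]/1.15 = 99.1068. B = V − Δ·S = -182.8360.
(3,3): S=145.1520. Δ = (V_up−V_dn)/(S_up−S_dn) = (73.4200−128.0700)/(174.1824−123.3792) = -1.0757. V = [p*·73.4200 + (1−p*)·128.0700]/1.15 = 70.6323. B = V − Δ·S = 226.7752.
(2,0): S=60.6900. Δ = (V_up−V_dn)/(S_up−S_dn) = (32.2410−70.9652)/(72.8280−51.5865) = -1.8230. V = [p*·32.2410 + (1−p*)·70.9652]/1.15 = 32.8461. B = V − Δ·S = 143.4867.
(2,1): S=85.6800. Δ = (V_up−V_dn)/(S_up−S_dn) = (99.1068−32.2410)/(102.8160−72.8280) = 2.2298. V = [p*·99.1068 + (1−p*)·32.2410]/1.15 = 77.8735. B = V − Δ·S = -113.1717.
(2,2): S=120.9600. Δ = (V_up−V_dn)/(S_up−S_dn) = (70.6323−99.1068)/(145.1520−102.8160) = -0.6726. V = [p*·70.6323 + (1−p*)·99.1068]/1.15 = 64.9566. B = V − Δ·S = 146.3124.
(1,0): S=71.4000. Δ = (V_up−V_dn)/(S_up−S_dn) = (77.8735−32.8461)/(85.6800−60.6900) = 1.8018. V = [p*·77.8735 + (1−p*)·32.8461]/1.15 = 62.1227. B = V − Δ·S = -66.5271.
(1,1): S=100.8000. Δ = (V_up−V_dn)/(S_up−S_dn) = (64.9566−77.8735)/(120.9600−85.6800) = -0.3661. V = [p*·64.9566 + (1−p*)·77.8735]/1.15 = 58.0886. B = V − Δ·S = 94.9941.
(0,0): S=84.0000. Δ = (V_up−V_dn)/(S_up−S_dn) = (58.0886−62.1227)/(100.8000−71.4000) = -0.1372. V = [p*·58.0886 + (1−p*)·62.1227]/1.15 = 51.0129. B = V − Δ·S = 62.5388.
Sanity check at the root: Δ(0,0)·S0 + B(0,0) reproduces V0 = 51.0129.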